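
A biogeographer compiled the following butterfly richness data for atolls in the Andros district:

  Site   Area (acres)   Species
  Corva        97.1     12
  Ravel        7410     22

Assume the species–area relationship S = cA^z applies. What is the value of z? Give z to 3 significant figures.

Taking logs: ln S = ln c + z ln A, so z = (ln S₂ − ln S₁)/(ln A₂ − ln A₁).
z = ln(22/12) / ln(7410/97.1) = ln(1.833) / ln(76.31) = 0.6061 / 4.3348 = 0.1398

0.140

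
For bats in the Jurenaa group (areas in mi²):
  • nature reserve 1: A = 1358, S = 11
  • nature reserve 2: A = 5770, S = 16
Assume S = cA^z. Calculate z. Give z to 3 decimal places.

Taking logs: ln S = ln c + z ln A, so z = (ln S₂ − ln S₁)/(ln A₂ − ln A₁).
z = ln(16/11) / ln(5770/1358) = ln(1.455) / ln(4.249) = 0.3747 / 1.4467 = 0.2590

0.259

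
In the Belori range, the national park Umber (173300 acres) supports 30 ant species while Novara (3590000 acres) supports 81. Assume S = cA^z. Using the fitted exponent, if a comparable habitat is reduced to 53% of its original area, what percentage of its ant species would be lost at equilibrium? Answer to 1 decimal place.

18.8%

z = ln(81/30) / ln(3590000/173300) = 0.9933 / 3.0309 = 0.3277
S_new/S_old = (A_new/A_old)^z = 0.53^0.3277 = exp(0.3277 × -0.6349) = 0.8122
Fraction lost = 1 − 0.8122 = 0.1878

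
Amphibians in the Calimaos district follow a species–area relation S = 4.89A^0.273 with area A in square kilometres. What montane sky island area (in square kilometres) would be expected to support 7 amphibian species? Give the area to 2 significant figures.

3.7 square kilometres

7 = 4.89 × A^0.273  ⇒  A^0.273 = 7/4.89 = 1.431
ln A = ln(1.431) / 0.273 = 0.3587 / 0.273 = 1.3140
A = e^1.3140 ≈ 3.721 square kilometres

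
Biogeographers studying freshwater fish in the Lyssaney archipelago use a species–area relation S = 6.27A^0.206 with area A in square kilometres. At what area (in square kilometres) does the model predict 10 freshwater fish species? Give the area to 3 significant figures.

10 = 6.27 × A^0.206  ⇒  A^0.206 = 10/6.27 = 1.595
ln A = ln(1.595) / 0.206 = 0.4668 / 0.206 = 2.2661
A = e^2.2661 ≈ 9.641 square kilometres

9.64 square kilometres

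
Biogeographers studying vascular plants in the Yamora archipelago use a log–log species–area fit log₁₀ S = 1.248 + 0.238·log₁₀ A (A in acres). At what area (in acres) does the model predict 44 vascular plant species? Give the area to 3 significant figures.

45.9 acres

44 = 17.7 × A^0.238  ⇒  A^0.238 = 44/17.7 = 2.486
ln A = ln(2.486) / 0.238 = 0.9106 / 0.238 = 3.8259
A = e^3.8259 ≈ 45.87 acres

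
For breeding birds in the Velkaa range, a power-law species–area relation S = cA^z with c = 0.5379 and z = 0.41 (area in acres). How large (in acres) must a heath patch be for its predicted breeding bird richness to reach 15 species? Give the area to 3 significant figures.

3350 acres

15 = 0.5379 × A^0.41  ⇒  A^0.41 = 15/0.5379 = 27.89
ln A = ln(27.89) / 0.41 = 3.3281 / 0.41 = 8.1174
A = e^8.1174 ≈ 3352 acres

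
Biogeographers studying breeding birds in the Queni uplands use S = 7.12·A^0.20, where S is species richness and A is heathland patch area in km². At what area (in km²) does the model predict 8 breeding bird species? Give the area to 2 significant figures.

1.8 km²

8 = 7.12 × A^0.2  ⇒  A^0.2 = 8/7.12 = 1.124
ln A = ln(1.124) / 0.2 = 0.1165 / 0.2 = 0.5827
A = e^0.5827 ≈ 1.791 km²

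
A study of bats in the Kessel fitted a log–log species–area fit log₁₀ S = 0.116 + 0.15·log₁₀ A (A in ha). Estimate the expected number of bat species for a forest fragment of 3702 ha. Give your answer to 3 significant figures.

4.48

S = 1.306 × 3702^0.15
ln S = ln 1.306 + 0.15 × ln 3702 = 0.2671 + 0.15 × 8.2166 = 1.4996
S = e^1.4996 ≈ 4.48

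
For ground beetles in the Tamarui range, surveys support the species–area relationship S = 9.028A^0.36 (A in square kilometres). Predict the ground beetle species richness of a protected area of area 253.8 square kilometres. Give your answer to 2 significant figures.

66

S = 9.028 × 253.8^0.36
ln S = ln 9.028 + 0.36 × ln 253.8 = 2.2003 + 0.36 × 5.5365 = 4.1935
S = e^4.1935 ≈ 66.25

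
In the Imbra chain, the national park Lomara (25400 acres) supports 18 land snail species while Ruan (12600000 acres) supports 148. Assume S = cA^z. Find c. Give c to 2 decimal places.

z = ln(S₂/S₁) / ln(A₂/A₁) = ln(148/18) / ln(12600000/25400) = 2.1068 / 6.2067 = 0.3394
c = S₁ / A₁^z = 18 / 25400^0.3394 = 18 / 31.28 = 0.5755

0.58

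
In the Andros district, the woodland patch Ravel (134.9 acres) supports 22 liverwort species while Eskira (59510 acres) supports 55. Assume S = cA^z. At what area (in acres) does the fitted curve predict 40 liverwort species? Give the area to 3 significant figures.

7170 acres

z = ln(55/22) / ln(59510/134.9) = 0.9163 / 6.0894 = 0.1505
c = 22 / 134.9^0.1505 = 22 / 2.092 = 10.52
A = (40/10.52)^(1/0.1505) ⇒ ln A = ln(3.803)/0.1505 = 8.8776
A = e^8.8776 ≈ 7169 acres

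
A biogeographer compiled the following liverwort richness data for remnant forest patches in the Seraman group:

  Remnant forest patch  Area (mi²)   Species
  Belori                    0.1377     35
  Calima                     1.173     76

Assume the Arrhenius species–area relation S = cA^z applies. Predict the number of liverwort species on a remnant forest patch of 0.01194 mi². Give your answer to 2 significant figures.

z = ln(76/35) / ln(1.173/0.1377) = 0.7754 / 2.1422 = 0.3620
c = 35 / 0.1377^0.3620 = 35 / 0.4879 = 71.74
S₃ = 71.74 × 0.01194^0.3620 = 71.74 × 0.2014 ≈ 14.44

14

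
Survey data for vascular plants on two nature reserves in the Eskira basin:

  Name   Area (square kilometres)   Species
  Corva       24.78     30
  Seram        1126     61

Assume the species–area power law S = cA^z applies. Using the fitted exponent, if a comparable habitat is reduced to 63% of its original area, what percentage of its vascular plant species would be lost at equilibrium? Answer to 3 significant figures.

8.23%

z = ln(61/30) / ln(1126/24.78) = 0.7097 / 3.8164 = 0.1860
S_new/S_old = (A_new/A_old)^z = 0.63^0.1860 = exp(0.1860 × -0.4620) = 0.9177
Fraction lost = 1 − 0.9177 = 0.08233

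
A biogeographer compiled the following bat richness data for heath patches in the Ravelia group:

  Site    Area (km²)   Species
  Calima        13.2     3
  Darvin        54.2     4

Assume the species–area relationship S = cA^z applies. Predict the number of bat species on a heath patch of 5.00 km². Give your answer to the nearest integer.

z = ln(4/3) / ln(54.2/13.2) = 0.2877 / 1.4125 = 0.2037
c = 3 / 13.2^0.2037 = 3 / 1.691 = 1.774
S₃ = 1.774 × 5^0.2037 = 1.774 × 1.388 ≈ 2.462

2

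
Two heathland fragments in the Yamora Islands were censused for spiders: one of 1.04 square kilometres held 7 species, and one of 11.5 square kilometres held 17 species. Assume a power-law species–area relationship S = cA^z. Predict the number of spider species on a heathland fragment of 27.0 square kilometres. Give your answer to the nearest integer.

23

z = ln(17/7) / ln(11.5/1.04) = 0.8873 / 2.4031 = 0.3692
c = 7 / 1.04^0.3692 = 7 / 1.015 = 6.899
S₃ = 6.899 × 27^0.3692 = 6.899 × 3.377 ≈ 23.3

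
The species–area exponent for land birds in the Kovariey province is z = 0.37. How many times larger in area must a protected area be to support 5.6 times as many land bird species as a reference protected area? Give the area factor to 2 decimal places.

(A₂/A₁)^0.37 = 5.6, so A₂/A₁ = 5.6^(1/0.37) = 5.6^2.703
ln(A₂/A₁) = ln 5.6 / 0.37 = 1.7228 / 0.37 = 4.6561
A₂/A₁ = e^4.6561 ≈ 105.2

105.23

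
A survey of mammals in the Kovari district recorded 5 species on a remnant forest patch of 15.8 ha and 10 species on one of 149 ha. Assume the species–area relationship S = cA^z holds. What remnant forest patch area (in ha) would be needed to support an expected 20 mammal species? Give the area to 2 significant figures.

1400 ha

z = ln(10/5) / ln(149/15.8) = 0.6931 / 2.2439 = 0.3089
c = 5 / 15.8^0.3089 = 5 / 2.346 = 2.132
A = (20/2.132)^(1/0.3089) ⇒ ln A = ln(9.383)/0.3089 = 7.2479
A = e^7.2479 ≈ 1405 ha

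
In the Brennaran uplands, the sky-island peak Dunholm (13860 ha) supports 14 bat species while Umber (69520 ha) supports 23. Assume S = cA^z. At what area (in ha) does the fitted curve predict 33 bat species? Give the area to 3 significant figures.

225000 ha

z = ln(23/14) / ln(69520/13860) = 0.4964 / 1.6126 = 0.3078
c = 14 / 13860^0.3078 = 14 / 18.84 = 0.7432
A = (33/0.7432)^(1/0.3078) ⇒ ln A = ln(44.4)/0.3078 = 12.3221
A = e^12.3221 ≈ 224599 ha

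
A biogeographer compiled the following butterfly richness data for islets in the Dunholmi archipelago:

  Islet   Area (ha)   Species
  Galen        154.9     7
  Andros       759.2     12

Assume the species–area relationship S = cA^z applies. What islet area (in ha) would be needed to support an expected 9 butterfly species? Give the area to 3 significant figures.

z = ln(12/7) / ln(759.2/154.9) = 0.5390 / 1.5895 = 0.3391
c = 7 / 154.9^0.3391 = 7 / 5.529 = 1.266
A = (9/1.266)^(1/0.3391) ⇒ ln A = ln(7.109)/0.3391 = 5.7839
A = e^5.7839 ≈ 325 ha

325 ha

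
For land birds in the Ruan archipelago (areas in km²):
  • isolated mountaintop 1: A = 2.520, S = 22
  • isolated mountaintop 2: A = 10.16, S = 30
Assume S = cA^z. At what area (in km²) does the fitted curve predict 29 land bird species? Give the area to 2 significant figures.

8.7 km²

z = ln(30/22) / ln(10.16/2.52) = 0.3102 / 1.3942 = 0.2225
c = 22 / 2.52^0.2225 = 22 / 1.228 = 17.91
A = (29/17.91)^(1/0.2225) ⇒ ln A = ln(1.619)/0.2225 = 2.1661
A = e^2.1661 ≈ 8.724 km²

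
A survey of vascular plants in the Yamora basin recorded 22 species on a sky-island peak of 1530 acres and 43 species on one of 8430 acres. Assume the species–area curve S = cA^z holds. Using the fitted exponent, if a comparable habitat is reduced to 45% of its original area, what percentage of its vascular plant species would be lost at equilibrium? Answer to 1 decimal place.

z = ln(43/22) / ln(8430/1530) = 0.6702 / 1.7065 = 0.3927
S_new/S_old = (A_new/A_old)^z = 0.45^0.3927 = exp(0.3927 × -0.7985) = 0.7308
Fraction lost = 1 − 0.7308 = 0.2692

26.9%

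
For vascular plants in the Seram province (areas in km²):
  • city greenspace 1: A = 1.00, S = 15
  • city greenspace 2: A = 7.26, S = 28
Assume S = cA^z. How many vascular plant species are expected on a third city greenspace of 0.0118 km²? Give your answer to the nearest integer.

z = ln(28/15) / ln(7.26/1) = 0.6242 / 1.9824 = 0.3149
c = 15 / 1^0.3149 = 15 / 1 = 15
S₃ = 15 × 0.0118^0.3149 = 15 × 0.2471 ≈ 3.707

4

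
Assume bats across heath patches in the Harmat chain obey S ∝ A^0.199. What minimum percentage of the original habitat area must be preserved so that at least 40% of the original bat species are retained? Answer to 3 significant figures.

Need (A_new/A_old)^0.199 = 0.4, so A_new/A_old = 0.4^(1/0.199) = 0.4^5.025
ln(A_new/A_old) = ln 0.4 / 0.199 = -0.9163 / 0.199 = -4.6045
A_new/A_old = e^-4.6045 ≈ 0.01001

1.00%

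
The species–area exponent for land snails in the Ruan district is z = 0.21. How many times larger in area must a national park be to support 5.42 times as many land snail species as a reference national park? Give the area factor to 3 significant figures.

(A₂/A₁)^0.21 = 5.42, so A₂/A₁ = 5.42^(1/0.21) = 5.42^4.762
ln(A₂/A₁) = ln 5.42 / 0.21 = 1.6901 / 0.21 = 8.0481
A₂/A₁ = e^8.0481 ≈ 3128

3130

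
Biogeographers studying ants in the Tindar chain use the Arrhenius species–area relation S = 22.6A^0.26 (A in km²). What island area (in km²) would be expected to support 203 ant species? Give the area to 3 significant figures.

203 = 22.6 × A^0.26  ⇒  A^0.26 = 203/22.6 = 8.982
ln A = ln(8.982) / 0.26 = 2.1953 / 0.26 = 8.4433
A = e^8.4433 ≈ 4644 km²

4640 km²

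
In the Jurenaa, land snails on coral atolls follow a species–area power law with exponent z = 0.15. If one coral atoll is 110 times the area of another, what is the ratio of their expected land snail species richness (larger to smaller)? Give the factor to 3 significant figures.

S₂/S₁ = (A₂/A₁)^z = 110^0.15
ln(S₂/S₁) = 0.15 × ln 110 = 0.15 × 4.7005 = 0.7051
S₂/S₁ = e^0.7051 ≈ 2.024

2.02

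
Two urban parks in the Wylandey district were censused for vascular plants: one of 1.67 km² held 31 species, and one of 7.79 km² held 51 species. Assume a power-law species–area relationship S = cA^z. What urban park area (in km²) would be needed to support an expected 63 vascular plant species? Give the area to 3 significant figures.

15.0 km²

z = ln(51/31) / ln(7.79/1.67) = 0.4978 / 1.5400 = 0.3233
c = 31 / 1.67^0.3233 = 31 / 1.18 = 26.26
A = (63/26.26)^(1/0.3233) ⇒ ln A = ln(2.399)/0.3233 = 2.7065
A = e^2.7065 ≈ 14.98 km²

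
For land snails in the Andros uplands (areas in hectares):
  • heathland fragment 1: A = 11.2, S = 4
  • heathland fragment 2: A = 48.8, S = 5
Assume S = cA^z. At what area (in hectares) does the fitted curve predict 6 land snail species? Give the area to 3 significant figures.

z = ln(5/4) / ln(48.8/11.2) = 0.2231 / 1.4718 = 0.1516
c = 4 / 11.2^0.1516 = 4 / 1.442 = 2.773
A = (6/2.773)^(1/0.1516) ⇒ ln A = ln(2.164)/0.1516 = 5.0903
A = e^5.0903 ≈ 162.4 hectares

162 hectares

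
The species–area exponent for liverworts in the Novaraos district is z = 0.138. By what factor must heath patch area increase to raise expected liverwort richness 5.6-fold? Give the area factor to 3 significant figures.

(A₂/A₁)^0.138 = 5.6, so A₂/A₁ = 5.6^(1/0.138) = 5.6^7.246
ln(A₂/A₁) = ln 5.6 / 0.138 = 1.7228 / 0.138 = 12.4838
A₂/A₁ = e^12.4838 ≈ 264029

264000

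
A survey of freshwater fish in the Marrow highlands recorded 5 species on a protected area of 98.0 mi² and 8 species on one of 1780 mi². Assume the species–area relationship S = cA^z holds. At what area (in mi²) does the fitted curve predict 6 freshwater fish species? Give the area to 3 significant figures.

302 mi²

z = ln(8/5) / ln(1780/98) = 0.4700 / 2.8994 = 0.1621
c = 5 / 98^0.1621 = 5 / 2.103 = 2.378
A = (6/2.378)^(1/0.1621) ⇒ ln A = ln(2.523)/0.1621 = 5.7097
A = e^5.7097 ≈ 301.8 mi²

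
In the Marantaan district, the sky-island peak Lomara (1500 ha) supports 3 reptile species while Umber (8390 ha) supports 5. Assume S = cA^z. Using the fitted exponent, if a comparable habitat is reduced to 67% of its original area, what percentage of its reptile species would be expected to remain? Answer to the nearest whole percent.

89%

z = ln(5/3) / ln(8390/1500) = 0.5108 / 1.7216 = 0.2967
S_new/S_old = (A_new/A_old)^z = 0.67^0.2967 = exp(0.2967 × -0.4005) = 0.888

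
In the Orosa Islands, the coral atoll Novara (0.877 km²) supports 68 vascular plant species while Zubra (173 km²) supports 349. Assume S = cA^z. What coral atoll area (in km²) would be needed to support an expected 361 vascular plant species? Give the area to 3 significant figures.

z = ln(349/68) / ln(173/0.877) = 1.6356 / 5.2845 = 0.3095
c = 68 / 0.877^0.3095 = 68 / 0.9602 = 70.82
A = (361/70.82)^(1/0.3095) ⇒ ln A = ln(5.097)/0.3095 = 5.2625
A = e^5.2625 ≈ 193 km²

193 km²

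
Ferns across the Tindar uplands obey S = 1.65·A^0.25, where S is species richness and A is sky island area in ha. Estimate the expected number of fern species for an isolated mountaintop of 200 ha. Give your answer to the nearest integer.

S = 1.65 × 200^0.25
ln S = ln 1.65 + 0.25 × ln 200 = 0.5008 + 0.25 × 5.2983 = 1.8254
S = e^1.8254 ≈ 6.205

6 species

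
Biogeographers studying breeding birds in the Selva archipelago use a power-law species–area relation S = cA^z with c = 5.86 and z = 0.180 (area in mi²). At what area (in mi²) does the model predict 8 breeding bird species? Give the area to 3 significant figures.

8 = 5.86 × A^0.18  ⇒  A^0.18 = 8/5.86 = 1.365
ln A = ln(1.365) / 0.18 = 0.3113 / 0.18 = 1.7294
A = e^1.7294 ≈ 5.637 mi²

5.64 mi²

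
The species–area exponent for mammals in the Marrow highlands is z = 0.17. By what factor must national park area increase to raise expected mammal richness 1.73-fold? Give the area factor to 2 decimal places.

(A₂/A₁)^0.17 = 1.73, so A₂/A₁ = 1.73^(1/0.17) = 1.73^5.882
ln(A₂/A₁) = ln 1.73 / 0.17 = 0.5481 / 0.17 = 3.2242
A₂/A₁ = e^3.2242 ≈ 25.13

25.13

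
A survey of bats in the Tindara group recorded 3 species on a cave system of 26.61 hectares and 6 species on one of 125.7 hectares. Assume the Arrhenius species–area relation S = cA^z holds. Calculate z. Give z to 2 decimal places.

0.45

Taking logs: ln S = ln c + z ln A, so z = (ln S₂ − ln S₁)/(ln A₂ − ln A₁).
z = ln(6/3) / ln(125.7/26.61) = ln(2) / ln(4.724) = 0.6931 / 1.5526 = 0.4464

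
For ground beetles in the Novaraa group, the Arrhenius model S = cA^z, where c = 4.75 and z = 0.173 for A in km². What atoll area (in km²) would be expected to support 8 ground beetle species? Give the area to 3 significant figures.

20.4 km²

8 = 4.75 × A^0.173  ⇒  A^0.173 = 8/4.75 = 1.684
ln A = ln(1.684) / 0.173 = 0.5213 / 0.173 = 3.0133
A = e^3.0133 ≈ 20.35 km²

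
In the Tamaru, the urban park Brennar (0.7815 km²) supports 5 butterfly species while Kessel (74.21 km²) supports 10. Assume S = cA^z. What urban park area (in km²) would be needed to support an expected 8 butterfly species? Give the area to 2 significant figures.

z = ln(10/5) / ln(74.21/0.7815) = 0.6931 / 4.5534 = 0.1522
c = 5 / 0.7815^0.1522 = 5 / 0.9632 = 5.191
A = (8/5.191)^(1/0.1522) ⇒ ln A = ln(1.541)/0.1522 = 2.8410
A = e^2.8410 ≈ 17.13 km²

17 km²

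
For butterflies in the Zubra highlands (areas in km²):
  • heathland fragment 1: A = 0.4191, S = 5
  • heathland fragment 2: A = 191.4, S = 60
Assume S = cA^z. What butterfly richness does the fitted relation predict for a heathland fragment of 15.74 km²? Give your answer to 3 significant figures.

z = ln(60/5) / ln(191.4/0.4191) = 2.4849 / 6.1240 = 0.4058
c = 5 / 0.4191^0.4058 = 5 / 0.7027 = 7.116
S₃ = 7.116 × 15.74^0.4058 = 7.116 × 3.06 ≈ 21.77

21.8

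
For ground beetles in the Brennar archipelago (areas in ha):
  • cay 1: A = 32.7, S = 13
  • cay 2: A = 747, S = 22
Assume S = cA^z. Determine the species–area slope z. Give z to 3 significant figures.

0.168

Taking logs: ln S = ln c + z ln A, so z = (ln S₂ − ln S₁)/(ln A₂ − ln A₁).
z = ln(22/13) / ln(747/32.7) = ln(1.692) / ln(22.84) = 0.5261 / 3.1287 = 0.1682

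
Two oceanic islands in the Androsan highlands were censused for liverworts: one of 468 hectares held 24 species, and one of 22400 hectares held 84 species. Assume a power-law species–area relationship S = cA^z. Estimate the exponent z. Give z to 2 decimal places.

0.32

Taking logs: ln S = ln c + z ln A, so z = (ln S₂ − ln S₁)/(ln A₂ − ln A₁).
z = ln(84/24) / ln(22400/468) = ln(3.5) / ln(47.86) = 1.2528 / 3.8683 = 0.3238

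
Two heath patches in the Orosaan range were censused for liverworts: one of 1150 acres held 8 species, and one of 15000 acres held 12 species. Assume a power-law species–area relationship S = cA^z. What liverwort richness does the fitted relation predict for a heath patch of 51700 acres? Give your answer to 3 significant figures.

14.6

z = ln(12/8) / ln(15000/1150) = 0.4055 / 2.5683 = 0.1579
c = 8 / 1150^0.1579 = 8 / 3.042 = 2.63
S₃ = 2.63 × 51700^0.1579 = 2.63 × 5.548 ≈ 14.59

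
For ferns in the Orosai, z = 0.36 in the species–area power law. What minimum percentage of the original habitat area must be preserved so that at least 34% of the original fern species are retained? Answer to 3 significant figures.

5.00%

Need (A_new/A_old)^0.36 = 0.34, so A_new/A_old = 0.34^(1/0.36) = 0.34^2.778
ln(A_new/A_old) = ln 0.34 / 0.36 = -1.0788 / 0.36 = -2.9967
A_new/A_old = e^-2.9967 ≈ 0.04995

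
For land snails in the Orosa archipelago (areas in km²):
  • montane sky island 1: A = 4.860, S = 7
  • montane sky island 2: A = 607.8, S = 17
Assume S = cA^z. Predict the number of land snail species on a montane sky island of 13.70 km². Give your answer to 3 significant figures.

8.47

z = ln(17/7) / ln(607.8/4.86) = 0.8873 / 4.8288 = 0.1838
c = 7 / 4.86^0.1838 = 7 / 1.337 = 5.235
S₃ = 5.235 × 13.7^0.1838 = 5.235 × 1.618 ≈ 8.468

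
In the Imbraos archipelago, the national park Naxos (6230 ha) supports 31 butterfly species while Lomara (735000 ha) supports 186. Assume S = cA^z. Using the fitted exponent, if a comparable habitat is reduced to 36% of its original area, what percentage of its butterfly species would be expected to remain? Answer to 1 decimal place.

z = ln(186/31) / ln(735000/6230) = 1.7918 / 4.7705 = 0.3756
S_new/S_old = (A_new/A_old)^z = 0.36^0.3756 = exp(0.3756 × -1.0217) = 0.6813

68.1%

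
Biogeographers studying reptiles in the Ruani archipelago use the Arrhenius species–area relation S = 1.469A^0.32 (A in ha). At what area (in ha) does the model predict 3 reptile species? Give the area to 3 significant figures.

9.31 ha

3 = 1.469 × A^0.32  ⇒  A^0.32 = 3/1.469 = 2.042
ln A = ln(2.042) / 0.32 = 0.7140 / 0.32 = 2.2313
A = e^2.2313 ≈ 9.312 ha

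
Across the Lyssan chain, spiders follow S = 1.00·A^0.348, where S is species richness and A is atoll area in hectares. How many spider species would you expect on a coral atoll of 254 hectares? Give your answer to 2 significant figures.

S = 1 × 254^0.348 = 1 × 6.869 ≈ 6.869

6.9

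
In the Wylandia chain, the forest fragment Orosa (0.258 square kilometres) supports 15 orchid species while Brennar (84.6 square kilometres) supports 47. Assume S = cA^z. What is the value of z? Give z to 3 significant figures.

Taking logs: ln S = ln c + z ln A, so z = (ln S₂ − ln S₁)/(ln A₂ − ln A₁).
z = ln(47/15) / ln(84.6/0.258) = ln(3.133) / ln(327.9) = 1.1421 / 5.7927 = 0.1972

0.197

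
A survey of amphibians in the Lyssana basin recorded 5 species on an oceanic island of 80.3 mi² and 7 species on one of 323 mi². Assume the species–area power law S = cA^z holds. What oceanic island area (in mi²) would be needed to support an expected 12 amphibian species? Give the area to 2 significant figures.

3000 mi²

z = ln(7/5) / ln(323/80.3) = 0.3365 / 1.3919 = 0.2417
c = 5 / 80.3^0.2417 = 5 / 2.887 = 1.732
A = (12/1.732)^(1/0.2417) ⇒ ln A = ln(6.929)/0.2417 = 8.0073
A = e^8.0073 ≈ 3003 mi²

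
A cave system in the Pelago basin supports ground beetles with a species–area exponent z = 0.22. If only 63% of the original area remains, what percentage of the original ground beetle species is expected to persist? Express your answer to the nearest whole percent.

90%

S_new/S_old = (A_new/A_old)^z = 0.63^0.22
= exp(0.22 × ln 0.63) = exp(0.22 × -0.4620) = exp(-0.1016) ≈ 0.9033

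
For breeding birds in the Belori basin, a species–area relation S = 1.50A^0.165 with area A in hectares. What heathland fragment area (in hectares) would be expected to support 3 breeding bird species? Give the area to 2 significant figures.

67 hectares

3 = 1.5 × A^0.165  ⇒  A^0.165 = 3/1.5 = 2
ln A = ln(2) / 0.165 = 0.6931 / 0.165 = 4.2009
A = e^4.2009 ≈ 66.75 hectares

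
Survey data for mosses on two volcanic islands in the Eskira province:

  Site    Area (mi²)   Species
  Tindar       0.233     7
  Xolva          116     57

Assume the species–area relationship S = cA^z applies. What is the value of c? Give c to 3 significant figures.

z = ln(S₂/S₁) / ln(A₂/A₁) = ln(57/7) / ln(116/0.233) = 2.0971 / 6.2103 = 0.3377
c = S₁ / A₁^z = 7 / 0.233^0.3377 = 7 / 0.6115 = 11.45

11.4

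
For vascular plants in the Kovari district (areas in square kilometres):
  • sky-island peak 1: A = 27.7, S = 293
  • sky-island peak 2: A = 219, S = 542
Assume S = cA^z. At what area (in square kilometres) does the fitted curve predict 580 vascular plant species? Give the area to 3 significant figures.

z = ln(542/293) / ln(219/27.7) = 0.6151 / 2.0676 = 0.2975
c = 293 / 27.7^0.2975 = 293 / 2.686 = 109.1
A = (580/109.1)^(1/0.2975) ⇒ ln A = ln(5.317)/0.2975 = 5.6169
A = e^5.6169 ≈ 275 square kilometres

275 square kilometres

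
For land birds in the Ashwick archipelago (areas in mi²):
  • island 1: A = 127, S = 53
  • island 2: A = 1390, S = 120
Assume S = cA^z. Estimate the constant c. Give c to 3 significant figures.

z = ln(S₂/S₁) / ln(A₂/A₁) = ln(120/53) / ln(1390/127) = 0.8172 / 2.3929 = 0.3415
c = S₁ / A₁^z = 53 / 127^0.3415 = 53 / 5.23 = 10.13

10.1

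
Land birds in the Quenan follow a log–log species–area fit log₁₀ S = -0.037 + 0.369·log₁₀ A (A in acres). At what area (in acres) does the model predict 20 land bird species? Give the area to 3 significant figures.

4230 acres

20 = 0.9183 × A^0.369  ⇒  A^0.369 = 20/0.9183 = 21.78
ln A = ln(21.78) / 0.369 = 3.0809 / 0.369 = 8.3494
A = e^8.3494 ≈ 4228 acres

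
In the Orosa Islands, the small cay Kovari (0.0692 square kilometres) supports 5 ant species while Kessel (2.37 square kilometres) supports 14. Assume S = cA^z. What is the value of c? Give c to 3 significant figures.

z = ln(S₂/S₁) / ln(A₂/A₁) = ln(14/5) / ln(2.37/0.0692) = 1.0296 / 3.5336 = 0.2914
c = S₁ / A₁^z = 5 / 0.0692^0.2914 = 5 / 0.4592 = 10.89

10.9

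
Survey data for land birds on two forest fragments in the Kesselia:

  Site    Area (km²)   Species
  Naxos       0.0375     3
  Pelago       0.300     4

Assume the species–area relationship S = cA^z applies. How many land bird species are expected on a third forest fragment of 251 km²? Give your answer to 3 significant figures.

10.1

z = ln(4/3) / ln(0.3/0.0375) = 0.2877 / 2.0794 = 0.1383
c = 3 / 0.0375^0.1383 = 3 / 0.6349 = 4.725
S₃ = 4.725 × 251^0.1383 = 4.725 × 2.148 ≈ 10.15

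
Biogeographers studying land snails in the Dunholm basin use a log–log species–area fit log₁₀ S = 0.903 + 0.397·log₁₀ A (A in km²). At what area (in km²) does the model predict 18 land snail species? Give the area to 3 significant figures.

7.72 km²

18 = 7.998 × A^0.397  ⇒  A^0.397 = 18/7.998 = 2.25
ln A = ln(2.25) / 0.397 = 0.8111 / 0.397 = 2.0432
A = e^2.0432 ≈ 7.715 km²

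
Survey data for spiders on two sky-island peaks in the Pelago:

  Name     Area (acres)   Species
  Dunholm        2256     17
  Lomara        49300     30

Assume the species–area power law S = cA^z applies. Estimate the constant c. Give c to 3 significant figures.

4.10

z = ln(S₂/S₁) / ln(A₂/A₁) = ln(30/17) / ln(49300/2256) = 0.5680 / 3.0843 = 0.1842
c = S₁ / A₁^z = 17 / 2256^0.1842 = 17 / 4.145 = 4.101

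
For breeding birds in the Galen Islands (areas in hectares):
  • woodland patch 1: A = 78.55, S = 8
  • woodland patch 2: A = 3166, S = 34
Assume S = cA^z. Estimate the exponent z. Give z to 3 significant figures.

0.391

Taking logs: ln S = ln c + z ln A, so z = (ln S₂ − ln S₁)/(ln A₂ − ln A₁).
z = ln(34/8) / ln(3166/78.55) = ln(4.25) / ln(40.31) = 1.4469 / 3.6965 = 0.3914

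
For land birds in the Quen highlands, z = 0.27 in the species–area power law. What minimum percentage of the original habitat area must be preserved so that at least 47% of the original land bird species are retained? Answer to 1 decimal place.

6.1%

Need (A_new/A_old)^0.27 = 0.47, so A_new/A_old = 0.47^(1/0.27) = 0.47^3.704
ln(A_new/A_old) = ln 0.47 / 0.27 = -0.7550 / 0.27 = -2.7964
A_new/A_old = e^-2.7964 ≈ 0.06103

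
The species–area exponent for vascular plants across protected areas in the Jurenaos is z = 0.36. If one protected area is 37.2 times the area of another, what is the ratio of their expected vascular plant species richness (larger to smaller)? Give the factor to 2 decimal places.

S₂/S₁ = (A₂/A₁)^z = 37.2^0.36
ln(S₂/S₁) = 0.36 × ln 37.2 = 0.36 × 3.6163 = 1.3019
S₂/S₁ = e^1.3019 ≈ 3.676

3.68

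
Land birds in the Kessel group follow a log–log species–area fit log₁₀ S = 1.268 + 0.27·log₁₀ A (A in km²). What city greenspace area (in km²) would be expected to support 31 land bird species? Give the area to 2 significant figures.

6.7 km²

31 = 18.54 × A^0.27  ⇒  A^0.27 = 31/18.54 = 1.672
ln A = ln(1.672) / 0.27 = 0.5143 / 0.27 = 1.9048
A = e^1.9048 ≈ 6.718 km²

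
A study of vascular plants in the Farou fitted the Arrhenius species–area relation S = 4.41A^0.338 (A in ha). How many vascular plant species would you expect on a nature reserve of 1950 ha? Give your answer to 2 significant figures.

57

S = 4.41 × 1950^0.338
ln S = ln 4.41 + 0.338 × ln 1950 = 1.4839 + 0.338 × 7.5756 = 4.0444
S = e^4.0444 ≈ 57.08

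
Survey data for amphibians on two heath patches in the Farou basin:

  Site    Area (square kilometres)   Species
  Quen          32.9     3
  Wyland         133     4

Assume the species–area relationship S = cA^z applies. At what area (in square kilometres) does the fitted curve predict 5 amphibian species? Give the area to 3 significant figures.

z = ln(4/3) / ln(133/32.9) = 0.2877 / 1.3969 = 0.2059
c = 3 / 32.9^0.2059 = 3 / 2.053 = 1.461
A = (5/1.461)^(1/0.2059) ⇒ ln A = ln(3.422)/0.2059 = 5.9739
A = e^5.9739 ≈ 393 square kilometres

393 square kilometres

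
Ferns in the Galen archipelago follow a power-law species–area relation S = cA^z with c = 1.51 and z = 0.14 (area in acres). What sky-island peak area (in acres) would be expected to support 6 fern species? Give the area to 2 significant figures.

19000 acres

6 = 1.51 × A^0.14  ⇒  A^0.14 = 6/1.51 = 3.974
ln A = ln(3.974) / 0.14 = 1.3796 / 0.14 = 9.8546
A = e^9.8546 ≈ 19047 acres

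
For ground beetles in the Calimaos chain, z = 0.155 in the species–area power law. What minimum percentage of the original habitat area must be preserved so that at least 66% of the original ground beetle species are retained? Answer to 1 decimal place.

Need (A_new/A_old)^0.155 = 0.66, so A_new/A_old = 0.66^(1/0.155) = 0.66^6.452
ln(A_new/A_old) = ln 0.66 / 0.155 = -0.4155 / 0.155 = -2.6807
A_new/A_old = e^-2.6807 ≈ 0.06851

6.9%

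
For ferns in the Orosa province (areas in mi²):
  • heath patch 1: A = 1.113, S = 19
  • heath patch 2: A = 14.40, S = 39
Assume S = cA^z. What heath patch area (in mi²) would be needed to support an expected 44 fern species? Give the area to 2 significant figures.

22 mi²

z = ln(39/19) / ln(14.4/1.113) = 0.7191 / 2.5602 = 0.2809
c = 19 / 1.113^0.2809 = 19 / 1.031 = 18.44
A = (44/18.44)^(1/0.2809) ⇒ ln A = ln(2.386)/0.2809 = 3.0967
A = e^3.0967 ≈ 22.12 mi²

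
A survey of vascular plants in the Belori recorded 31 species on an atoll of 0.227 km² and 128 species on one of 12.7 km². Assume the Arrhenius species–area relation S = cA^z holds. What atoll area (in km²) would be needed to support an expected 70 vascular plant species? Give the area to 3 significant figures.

z = ln(128/31) / ln(12.7/0.227) = 1.4180 / 4.0244 = 0.3524
c = 31 / 0.227^0.3524 = 31 / 0.593 = 52.27
A = (70/52.27)^(1/0.3524) ⇒ ln A = ln(1.339)/0.3524 = 0.8288
A = e^0.8288 ≈ 2.29 km²

2.29 km²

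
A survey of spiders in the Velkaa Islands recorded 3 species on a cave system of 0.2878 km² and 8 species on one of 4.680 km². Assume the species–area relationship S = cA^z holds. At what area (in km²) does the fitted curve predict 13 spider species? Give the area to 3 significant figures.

z = ln(8/3) / ln(4.68/0.2878) = 0.9808 / 2.7888 = 0.3517
c = 3 / 0.2878^0.3517 = 3 / 0.6453 = 4.649
A = (13/4.649)^(1/0.3517) ⇒ ln A = ln(2.796)/0.3517 = 2.9237
A = e^2.9237 ≈ 18.61 km²

18.6 km²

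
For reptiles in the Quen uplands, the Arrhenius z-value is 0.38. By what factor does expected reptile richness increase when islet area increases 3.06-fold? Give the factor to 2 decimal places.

1.53

S₂/S₁ = (A₂/A₁)^z = 3.06^0.38
ln(S₂/S₁) = 0.38 × ln 3.06 = 0.38 × 1.1184 = 0.4250
S₂/S₁ = e^0.4250 ≈ 1.53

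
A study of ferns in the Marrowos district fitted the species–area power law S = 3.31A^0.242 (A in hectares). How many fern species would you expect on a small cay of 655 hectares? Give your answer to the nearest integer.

S = 3.31 × 655^0.242 = 3.31 × 4.803 ≈ 15.9

16 species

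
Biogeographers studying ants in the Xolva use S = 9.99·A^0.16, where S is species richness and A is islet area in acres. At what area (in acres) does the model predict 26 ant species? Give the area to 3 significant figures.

395 acres

26 = 9.99 × A^0.16  ⇒  A^0.16 = 26/9.99 = 2.603
ln A = ln(2.603) / 0.16 = 0.9565 / 0.16 = 5.9782
A = e^5.9782 ≈ 394.7 acres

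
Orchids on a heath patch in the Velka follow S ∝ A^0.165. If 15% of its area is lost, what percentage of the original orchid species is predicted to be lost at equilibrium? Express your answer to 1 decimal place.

S_new/S_old = (A_new/A_old)^z = 0.85^0.165
= exp(0.165 × ln 0.85) = exp(0.165 × -0.1625) = exp(-0.0268) ≈ 0.9735
Fraction lost = 1 − 0.9735 = 0.02646

2.6%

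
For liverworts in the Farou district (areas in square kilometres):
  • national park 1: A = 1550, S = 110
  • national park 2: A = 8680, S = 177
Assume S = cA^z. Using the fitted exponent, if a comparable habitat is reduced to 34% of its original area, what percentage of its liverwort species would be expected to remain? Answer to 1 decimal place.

z = ln(177/110) / ln(8680/1550) = 0.4757 / 1.7228 = 0.2761
S_new/S_old = (A_new/A_old)^z = 0.34^0.2761 = exp(0.2761 × -1.0788) = 0.7424

74.2%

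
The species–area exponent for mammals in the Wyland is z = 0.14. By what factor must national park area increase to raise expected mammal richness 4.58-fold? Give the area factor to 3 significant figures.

52500

(A₂/A₁)^0.14 = 4.58, so A₂/A₁ = 4.58^(1/0.14) = 4.58^7.143
ln(A₂/A₁) = ln 4.58 / 0.14 = 1.5217 / 0.14 = 10.8693
A₂/A₁ = e^10.8693 ≈ 52537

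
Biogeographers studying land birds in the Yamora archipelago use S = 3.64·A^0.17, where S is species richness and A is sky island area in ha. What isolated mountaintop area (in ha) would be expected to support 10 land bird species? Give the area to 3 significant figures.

10 = 3.64 × A^0.17  ⇒  A^0.17 = 10/3.64 = 2.747
ln A = ln(2.747) / 0.17 = 1.0106 / 0.17 = 5.9447
A = e^5.9447 ≈ 381.7 ha

382 ha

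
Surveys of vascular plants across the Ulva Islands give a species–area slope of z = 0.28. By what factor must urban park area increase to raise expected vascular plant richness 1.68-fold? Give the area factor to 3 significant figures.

(A₂/A₁)^0.28 = 1.68, so A₂/A₁ = 1.68^(1/0.28) = 1.68^3.571
ln(A₂/A₁) = ln 1.68 / 0.28 = 0.5188 / 0.28 = 1.8528
A₂/A₁ = e^1.8528 ≈ 6.378

6.38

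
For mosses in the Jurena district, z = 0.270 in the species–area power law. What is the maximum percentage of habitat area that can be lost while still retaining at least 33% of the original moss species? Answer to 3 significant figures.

98.4%

Need (A_new/A_old)^0.27 = 0.33, so A_new/A_old = 0.33^(1/0.27) = 0.33^3.704
ln(A_new/A_old) = ln 0.33 / 0.27 = -1.1087 / 0.27 = -4.1062
A_new/A_old = e^-4.1062 ≈ 0.01647
Fraction that can be lost = 1 − 0.01647 = 0.9835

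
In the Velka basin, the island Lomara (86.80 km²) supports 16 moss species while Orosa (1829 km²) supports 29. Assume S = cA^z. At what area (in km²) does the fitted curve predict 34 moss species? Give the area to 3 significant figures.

z = ln(29/16) / ln(1829/86.8) = 0.5947 / 3.0479 = 0.1951
c = 16 / 86.8^0.1951 = 16 / 2.389 = 6.697
A = (34/6.697)^(1/0.1951) ⇒ ln A = ln(5.077)/0.1951 = 8.3267
A = e^8.3267 ≈ 4133 km²

4130 km²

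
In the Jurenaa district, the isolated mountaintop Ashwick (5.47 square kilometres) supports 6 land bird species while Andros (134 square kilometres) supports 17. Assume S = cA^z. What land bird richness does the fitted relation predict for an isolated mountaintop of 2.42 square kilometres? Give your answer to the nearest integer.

z = ln(17/6) / ln(134/5.47) = 1.0415 / 3.1986 = 0.3256
c = 6 / 5.47^0.3256 = 6 / 1.739 = 3.45
S₃ = 3.45 × 2.42^0.3256 = 3.45 × 1.333 ≈ 4.601

5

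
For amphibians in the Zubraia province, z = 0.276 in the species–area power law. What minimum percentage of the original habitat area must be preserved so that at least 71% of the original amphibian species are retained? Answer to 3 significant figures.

Need (A_new/A_old)^0.276 = 0.71, so A_new/A_old = 0.71^(1/0.276) = 0.71^3.623
ln(A_new/A_old) = ln 0.71 / 0.276 = -0.3425 / 0.276 = -1.2409
A_new/A_old = e^-1.2409 ≈ 0.2891

28.9%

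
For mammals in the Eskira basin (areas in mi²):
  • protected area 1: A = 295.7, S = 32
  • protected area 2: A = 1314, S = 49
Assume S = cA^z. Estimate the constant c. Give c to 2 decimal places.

z = ln(S₂/S₁) / ln(A₂/A₁) = ln(49/32) / ln(1314/295.7) = 0.4261 / 1.4915 = 0.2857
c = S₁ / A₁^z = 32 / 295.7^0.2857 = 32 / 5.08 = 6.299

6.30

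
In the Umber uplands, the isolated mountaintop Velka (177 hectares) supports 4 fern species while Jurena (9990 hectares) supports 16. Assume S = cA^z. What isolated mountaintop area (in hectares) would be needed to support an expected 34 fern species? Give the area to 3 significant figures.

z = ln(16/4) / ln(9990/177) = 1.3863 / 4.0332 = 0.3437
c = 4 / 177^0.3437 = 4 / 5.925 = 0.6751
A = (34/0.6751)^(1/0.3437) ⇒ ln A = ln(50.36)/0.3437 = 11.4023
A = e^11.4023 ≈ 89528 hectares

89500 hectares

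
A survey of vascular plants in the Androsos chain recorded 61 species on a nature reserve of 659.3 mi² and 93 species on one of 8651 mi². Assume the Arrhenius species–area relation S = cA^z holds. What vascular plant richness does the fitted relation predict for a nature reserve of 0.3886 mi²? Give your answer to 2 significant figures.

z = ln(93/61) / ln(8651/659.3) = 0.4217 / 2.5743 = 0.1638
c = 61 / 659.3^0.1638 = 61 / 2.896 = 21.06
S₃ = 21.06 × 0.3886^0.1638 = 21.06 × 0.8565 ≈ 18.04

18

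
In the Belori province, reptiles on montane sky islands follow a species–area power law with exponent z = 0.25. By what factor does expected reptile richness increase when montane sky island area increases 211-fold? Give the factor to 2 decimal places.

S₂/S₁ = (A₂/A₁)^z = 211^0.25
ln(S₂/S₁) = 0.25 × ln 211 = 0.25 × 5.3519 = 1.3380
S₂/S₁ = e^1.3380 ≈ 3.811

3.81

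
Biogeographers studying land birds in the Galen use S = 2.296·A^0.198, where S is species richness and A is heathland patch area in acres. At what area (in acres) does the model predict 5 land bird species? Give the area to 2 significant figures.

5 = 2.296 × A^0.198  ⇒  A^0.198 = 5/2.296 = 2.178
ln A = ln(2.178) / 0.198 = 0.7783 / 0.198 = 3.9307
A = e^3.9307 ≈ 50.94 acres

51 acres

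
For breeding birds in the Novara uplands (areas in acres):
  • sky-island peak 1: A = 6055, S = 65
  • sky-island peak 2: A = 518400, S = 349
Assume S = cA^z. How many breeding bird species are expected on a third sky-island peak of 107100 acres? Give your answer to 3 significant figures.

z = ln(349/65) / ln(518400/6055) = 1.6807 / 4.4499 = 0.3777
c = 65 / 6055^0.3777 = 65 / 26.82 = 2.423
S₃ = 2.423 × 107100^0.3777 = 2.423 × 79.38 ≈ 192.4

192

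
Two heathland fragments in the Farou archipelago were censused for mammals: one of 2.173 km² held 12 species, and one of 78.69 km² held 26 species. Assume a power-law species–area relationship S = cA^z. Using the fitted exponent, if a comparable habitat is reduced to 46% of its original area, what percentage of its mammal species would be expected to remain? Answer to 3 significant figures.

z = ln(26/12) / ln(78.69/2.173) = 0.7732 / 3.5894 = 0.2154
S_new/S_old = (A_new/A_old)^z = 0.46^0.2154 = exp(0.2154 × -0.7765) = 0.846

84.6%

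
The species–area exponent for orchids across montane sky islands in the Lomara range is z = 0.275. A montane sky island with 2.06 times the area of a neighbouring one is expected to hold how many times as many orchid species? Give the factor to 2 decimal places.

1.22

S₂/S₁ = (A₂/A₁)^z = 2.06^0.275
ln(S₂/S₁) = 0.275 × ln 2.06 = 0.275 × 0.7227 = 0.1987
S₂/S₁ = e^0.1987 ≈ 1.22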